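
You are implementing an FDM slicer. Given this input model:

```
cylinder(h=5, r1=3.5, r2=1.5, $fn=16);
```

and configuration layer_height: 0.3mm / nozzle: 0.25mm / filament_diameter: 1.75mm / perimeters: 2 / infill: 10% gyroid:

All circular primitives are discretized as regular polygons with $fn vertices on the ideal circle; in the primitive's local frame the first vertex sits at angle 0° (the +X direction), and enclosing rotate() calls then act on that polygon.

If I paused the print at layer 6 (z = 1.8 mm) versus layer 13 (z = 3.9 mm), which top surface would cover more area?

layer 6 (z = 1.8 mm)

Layer 6 (z = 1.8): the cone: at t=0.360 of its height the radius interpolates to r₁+(r₂−r₁)t = 2.780, giving a regular 16-gon of that circumradius (area = (16/2)·2.780²·sin(360°/16) = 23.66 mm²). So its area = 23.66 mm². Layer 13 (z = 3.9): the cone contributes a regular 16-gon of circumradius 1.940 (interpolated between r1=3.5 and r2=1.5 at t=0.780) (area = (16/2)·1.940²·sin(360°/16) = 11.52 mm²). So its area = 11.52 mm². Layer 6 is larger (23.66 vs 11.52 mm²).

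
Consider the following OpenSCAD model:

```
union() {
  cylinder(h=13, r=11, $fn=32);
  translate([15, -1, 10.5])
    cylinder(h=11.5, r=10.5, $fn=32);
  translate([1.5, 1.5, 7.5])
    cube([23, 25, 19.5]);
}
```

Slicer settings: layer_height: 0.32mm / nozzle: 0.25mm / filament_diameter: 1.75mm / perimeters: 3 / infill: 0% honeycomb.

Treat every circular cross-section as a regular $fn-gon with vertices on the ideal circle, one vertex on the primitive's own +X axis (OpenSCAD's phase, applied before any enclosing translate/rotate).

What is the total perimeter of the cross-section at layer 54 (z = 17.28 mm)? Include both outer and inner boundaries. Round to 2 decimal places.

At z = 17.28 mm: the cylinder is not intersected at this z (z outside [0, 13]); the r=10.5 cylinder at (15, -1) gives a regular 32-gon of circumradius 10.5 (constant along its height) (perimeter = 2·32·10.500·sin(180°/32) = 65.87 mm); the cube at (1.5, 1.5) is present — its section is the full 23×25 rectangle (perimeter 96.00 mm); Combining (union): the regions partially overlap (shared area 119.53 mm²), so the edge portions inside another operand are dropped and the merged outline is re-measured after clipping — boundary = 114.45 mm. Overall, the cross-section is a single solid region. Total boundary length (outer) = 114.45 mm.

114.45 mm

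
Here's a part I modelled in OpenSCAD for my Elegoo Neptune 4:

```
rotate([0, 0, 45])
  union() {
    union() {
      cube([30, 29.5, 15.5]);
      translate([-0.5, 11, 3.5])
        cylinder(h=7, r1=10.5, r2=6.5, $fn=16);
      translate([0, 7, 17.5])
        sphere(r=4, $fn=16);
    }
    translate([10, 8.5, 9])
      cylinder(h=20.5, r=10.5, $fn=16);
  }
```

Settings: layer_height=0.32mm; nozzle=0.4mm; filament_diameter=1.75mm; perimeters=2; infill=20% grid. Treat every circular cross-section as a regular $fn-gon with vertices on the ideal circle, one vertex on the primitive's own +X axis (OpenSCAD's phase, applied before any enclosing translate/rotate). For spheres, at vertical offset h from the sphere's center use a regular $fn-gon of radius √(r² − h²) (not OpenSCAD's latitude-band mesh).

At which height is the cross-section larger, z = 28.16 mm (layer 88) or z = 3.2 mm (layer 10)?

Layer 88 (z = 28.16): the cube is absent (z outside [0, 15.5]); the cone at (-0.5, 11) is not intersected at this z (z outside [3.5, 10.5]); the sphere at (0, 7) is absent (|z−center|=10.660 > r=4); Merging all regions: nothing is present at this height; the r=10.5 cylinder at (10, 8.5) contributes a regular 16-gon of circumradius 10.5 (area = (16/2)·10.500²·sin(360°/16) = 337.53 mm²); Taking the union: only the r=10.5 cylinder at (10, 8.5) is present, so the union is just that shape — area = 337.53 mm²; (rotated 45° about Z; rotation is an isometry so areas/perimeters/island counts are preserved). So its area = 337.53 mm². Layer 10 (z = 3.2): the cube is present — its section is the full 30×29.5 rectangle (area 885.00 mm²); the cone at (-0.5, 11) is not intersected at this z (z outside [3.5, 10.5]); the sphere at (0, 7) is not intersected at this z (|z−center|=14.300 > r=4); Combining (union): only the 30×29.5 cube is present, so the union is just that shape — area = 885.00 mm²; the cylinder at (10, 8.5) is absent (z outside [9, 29.5]); Merging all regions: only that combined region is present, so the union is just that shape — area = 885.00 mm²; (rotated 45° about Z; rotation is an isometry so areas/perimeters/island counts are preserved). So its area = 885.00 mm². Layer 10 is larger (885.00 vs 337.53 mm²).

layer 10 (z = 3.2 mm)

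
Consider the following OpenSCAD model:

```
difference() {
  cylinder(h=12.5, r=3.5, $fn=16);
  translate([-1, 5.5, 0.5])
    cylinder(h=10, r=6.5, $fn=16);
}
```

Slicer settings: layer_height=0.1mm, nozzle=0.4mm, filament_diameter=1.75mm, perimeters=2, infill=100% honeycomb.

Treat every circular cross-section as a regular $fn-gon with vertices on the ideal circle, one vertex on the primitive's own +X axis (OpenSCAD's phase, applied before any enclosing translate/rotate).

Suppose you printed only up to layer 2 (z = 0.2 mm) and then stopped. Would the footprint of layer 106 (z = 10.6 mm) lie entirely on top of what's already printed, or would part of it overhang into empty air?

Compare the two slices. At z = 0.2: the cylinder: section is a regular 16-gon, circumradius r=3.5 (area = (16/2)·3.500²·sin(360°/16) = 37.50 mm²); the cylinder at (-1, 5.5) is not intersected at this z (z outside [0.5, 10.5]); Taking the first minus the rest: none of the subtracted shapes is present at this height, so the r=3.5 cylinder is unchanged — area = 37.50 mm². At z = 10.6: the r=3.5 cylinder contributes a regular 16-gon of circumradius 3.5 (area = (16/2)·3.500²·sin(360°/16) = 37.50 mm²); the cylinder at (-1, 5.5) is not intersected at this z (z outside [0.5, 10.5]); After the difference (first − rest): none of the subtracted shapes is present at this height, so the r=3.5 cylinder is unchanged — area = 37.50 mm². Checking containment: the cross-section at z = 10.6 is a subset of the cross-section at z = 0.2.

entirely on top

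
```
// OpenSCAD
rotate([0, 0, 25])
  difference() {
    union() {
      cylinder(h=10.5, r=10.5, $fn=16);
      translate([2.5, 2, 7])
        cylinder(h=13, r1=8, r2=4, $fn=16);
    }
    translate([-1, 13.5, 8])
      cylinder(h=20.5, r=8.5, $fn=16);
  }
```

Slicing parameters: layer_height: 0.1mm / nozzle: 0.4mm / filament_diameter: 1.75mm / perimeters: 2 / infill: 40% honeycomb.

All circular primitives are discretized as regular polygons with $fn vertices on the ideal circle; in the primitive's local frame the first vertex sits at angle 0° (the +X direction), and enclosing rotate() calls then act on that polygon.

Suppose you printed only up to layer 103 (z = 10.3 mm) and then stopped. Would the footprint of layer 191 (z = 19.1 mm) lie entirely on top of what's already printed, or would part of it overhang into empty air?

entirely on top

Compare the two slices. At z = 10.3: the cylinder: section is a regular 16-gon, circumradius r=10.5 (area = (16/2)·10.500²·sin(360°/16) = 337.53 mm²); the cone at (2.5, 2) (r1=8→r2=4) has section circumradius 6.985 here — a regular 16-gon (area = (16/2)·6.985²·sin(360°/16) = 149.35 mm²); Taking the union: the cone at (2.5, 2) lies entirely inside the r=10.5 cylinder, so the union is just the r=10.5 cylinder — area = 337.53 mm²; the r=8.5 cylinder at (-1, 13.5) gives a regular 16-gon of circumradius 8.5 (constant along its height) (area = (16/2)·8.500²·sin(360°/16) = 221.19 mm²); Subtracting the remaining from the first: starting from the result so far (337.53 mm²), the r=8.5 cylinder at (-1, 13.5) partially overlaps it — only the 46.21 mm² overlap (of its 221.19 mm²) is removed, clipping the outline — area = 291.32 mm²; (whole slice rotated 25° about Z — lengths, areas and connectivity unchanged). At z = 19.1: the cylinder does not reach this height (z outside [0, 10.5]); the cone at (2.5, 2): at t=0.931 of its height the radius interpolates to r₁+(r₂−r₁)t = 4.277, giving a regular 16-gon of that circumradius (area = (16/2)·4.277²·sin(360°/16) = 56.00 mm²); Merging all regions: only the cone at (2.5, 2) is present, so the union is just that shape — area = 56.00 mm²; the cylinder at (-1, 13.5): section is a regular 16-gon, circumradius r=8.5 (area = (16/2)·8.500²·sin(360°/16) = 221.19 mm²); After the difference (first − rest): starting from that combined region (56.00 mm²), the r=8.5 cylinder at (-1, 13.5) partially overlaps it — only the 1.42 mm² overlap (of its 221.19 mm²) is removed, clipping the outline — area = 54.58 mm²; (rotated 25° about Z; rotation is an isometry so areas/perimeters/island counts are preserved). Checking containment: the cross-section at z = 19.1 is a subset of the cross-section at z = 10.3.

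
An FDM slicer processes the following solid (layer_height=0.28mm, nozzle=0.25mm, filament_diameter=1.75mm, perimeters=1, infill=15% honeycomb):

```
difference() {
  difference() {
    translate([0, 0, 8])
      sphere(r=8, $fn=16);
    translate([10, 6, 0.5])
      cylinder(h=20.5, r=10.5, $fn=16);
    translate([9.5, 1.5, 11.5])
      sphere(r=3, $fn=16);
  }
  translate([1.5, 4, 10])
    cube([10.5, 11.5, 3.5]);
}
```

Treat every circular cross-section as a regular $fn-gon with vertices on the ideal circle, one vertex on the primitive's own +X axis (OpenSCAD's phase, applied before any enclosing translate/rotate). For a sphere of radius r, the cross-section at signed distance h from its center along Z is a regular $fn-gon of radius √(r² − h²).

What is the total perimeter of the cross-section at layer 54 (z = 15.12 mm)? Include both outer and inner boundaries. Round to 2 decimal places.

21.59 mm

At z = 15.12 mm: the r=8 sphere slices to a regular 16-gon of circumradius 3.648 (√(r²−h²) with h=7.12 from center) (perimeter = 2·16·3.648·sin(180°/16) = 22.77 mm); the r=10.5 cylinder at (10, 6) gives a regular 16-gon of circumradius 10.5 (constant along its height) (perimeter = 2·16·10.500·sin(180°/16) = 65.55 mm); the sphere at (9.5, 1.5) is not intersected at this z (|z−center|=3.620 > r=3); Taking the first minus the rest: starting from the r=8 sphere, the r=10.5 cylinder at (10, 6) partially overlaps it — only the 10.20 mm² overlap (of its 337.53 mm²) is removed, clipping the outline — boundary = 21.59 mm; the cube at (1.5, 4) is not intersected at this z (z outside [10, 13.5]); Taking the first minus the rest: none of the subtracted shapes is present at this height, so that combined region is unchanged — boundary = 21.59 mm. Overall, the cross-section is a single solid region. Total boundary length (outer) = 21.59 mm.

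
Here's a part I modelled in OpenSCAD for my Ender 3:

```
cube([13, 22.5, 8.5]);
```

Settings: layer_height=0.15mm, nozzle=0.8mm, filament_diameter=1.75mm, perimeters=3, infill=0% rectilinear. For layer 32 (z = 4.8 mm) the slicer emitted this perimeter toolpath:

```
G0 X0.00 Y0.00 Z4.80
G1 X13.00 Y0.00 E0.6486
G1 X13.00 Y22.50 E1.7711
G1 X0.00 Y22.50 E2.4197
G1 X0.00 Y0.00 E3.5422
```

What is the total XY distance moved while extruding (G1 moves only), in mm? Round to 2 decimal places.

Sum the Euclidean lengths of each G1 segment: total = 71.00 mm.

71.00 mm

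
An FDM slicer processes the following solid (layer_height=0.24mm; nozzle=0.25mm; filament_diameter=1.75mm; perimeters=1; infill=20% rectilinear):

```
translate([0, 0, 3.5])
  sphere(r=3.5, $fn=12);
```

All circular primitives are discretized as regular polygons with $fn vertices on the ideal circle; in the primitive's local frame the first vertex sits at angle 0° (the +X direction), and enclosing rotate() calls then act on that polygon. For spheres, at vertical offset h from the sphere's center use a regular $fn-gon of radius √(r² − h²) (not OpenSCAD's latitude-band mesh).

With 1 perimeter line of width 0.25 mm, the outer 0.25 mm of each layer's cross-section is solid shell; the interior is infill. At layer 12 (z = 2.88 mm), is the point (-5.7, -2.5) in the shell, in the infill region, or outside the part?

At z = 2.88 mm: the r=3.5 sphere contributes a regular 12-gon of circumradius √(3.5²−0.62²) = 3.445. Overall, the cross-section is a single solid region. The nearest boundary edge runs (-3.44, 0.00)→(-2.98, -1.72); distance from the point to it = 2.83 mm. The point is not inside any of the regions above, so it lies outside the cross-section (2.83 mm from the nearest boundary).

outside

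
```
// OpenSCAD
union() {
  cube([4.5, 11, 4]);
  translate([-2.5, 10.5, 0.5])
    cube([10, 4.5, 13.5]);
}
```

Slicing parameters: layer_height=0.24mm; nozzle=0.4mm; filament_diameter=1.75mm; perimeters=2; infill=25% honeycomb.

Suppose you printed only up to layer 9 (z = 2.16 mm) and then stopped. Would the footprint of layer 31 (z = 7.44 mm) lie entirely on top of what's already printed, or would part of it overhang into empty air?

Compare the two slices. At z = 2.16: the 4.5×11 cube contributes its full rectangle (area 49.50 mm²); the cube at (-2.5, 10.5) (footprint 10×4.5) is included at this height (area 45.00 mm²); Taking the union: the regions partially overlap — summed areas 94.50 mm² minus the doubly-counted overlap 2.25 mm² gives 92.25 mm² — area = 92.25 mm². At z = 7.44: the cube is absent (z outside [0, 4]); the cube at (-2.5, 10.5) is present — its section is the full 10×4.5 rectangle (area 45.00 mm²); Merging all regions: only the 10×4.5 cube at (-2.5, 10.5) is present, so the union is just that shape — area = 45.00 mm². Checking containment: the cross-section at z = 7.44 is a subset of the cross-section at z = 2.16.

entirely on top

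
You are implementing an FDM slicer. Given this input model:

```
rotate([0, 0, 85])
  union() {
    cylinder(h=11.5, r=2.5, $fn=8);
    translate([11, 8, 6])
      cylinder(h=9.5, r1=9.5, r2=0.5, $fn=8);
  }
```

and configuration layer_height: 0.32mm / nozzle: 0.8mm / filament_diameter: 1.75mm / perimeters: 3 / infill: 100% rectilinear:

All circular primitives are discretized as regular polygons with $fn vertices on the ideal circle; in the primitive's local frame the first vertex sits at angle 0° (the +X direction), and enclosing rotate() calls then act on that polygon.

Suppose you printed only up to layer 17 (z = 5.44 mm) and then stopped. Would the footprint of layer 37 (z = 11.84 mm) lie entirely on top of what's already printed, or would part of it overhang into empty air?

Compare the two slices. At z = 5.44: the r=2.5 cylinder gives a regular 8-gon of circumradius 2.5 (constant along its height) (area = (8/2)·2.500²·sin(360°/8) = 17.68 mm²); the cone at (11, 8) is not intersected at this z (z outside [6, 15.5]); Combining (union): only the r=2.5 cylinder is present, so the union is just that shape — area = 17.68 mm²; (rotated 85° about Z; rotation is an isometry so areas/perimeters/island counts are preserved). At z = 11.84: the cylinder is not intersected at this z (z outside [0, 11.5]); the cone at (11, 8) (r1=9.5→r2=0.5) has section circumradius 3.967 here — a regular 8-gon (area = (8/2)·3.967²·sin(360°/8) = 44.52 mm²); Combining (union): only the cone at (11, 8) is present, so the union is just that shape — area = 44.52 mm²; (whole slice rotated 85° about Z — lengths, areas and connectivity unchanged). Checking containment: at z = 11.84 the cross-section extends beyond the z = 5.44 cross-section by about 44.52 mm².

part overhangs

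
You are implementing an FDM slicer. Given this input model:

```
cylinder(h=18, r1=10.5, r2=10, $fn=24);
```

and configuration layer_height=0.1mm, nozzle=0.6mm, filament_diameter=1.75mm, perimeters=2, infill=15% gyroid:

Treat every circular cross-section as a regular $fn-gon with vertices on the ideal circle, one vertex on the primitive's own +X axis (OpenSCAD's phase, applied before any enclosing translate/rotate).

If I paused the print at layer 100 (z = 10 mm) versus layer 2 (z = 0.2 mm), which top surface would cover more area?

layer 2 (z = 0.2 mm)

Layer 100 (z = 10): the cone (r1=10.5→r2=10) has section circumradius 10.222 here — a regular 24-gon (area = (24/2)·10.222²·sin(360°/24) = 324.54 mm²). So its area = 324.54 mm². Layer 2 (z = 0.2): the cone (r1=10.5→r2=10) has section circumradius 10.494 here — a regular 24-gon (area = (24/2)·10.494²·sin(360°/24) = 342.06 mm²). So its area = 342.06 mm². Layer 2 is larger (342.06 vs 324.54 mm²).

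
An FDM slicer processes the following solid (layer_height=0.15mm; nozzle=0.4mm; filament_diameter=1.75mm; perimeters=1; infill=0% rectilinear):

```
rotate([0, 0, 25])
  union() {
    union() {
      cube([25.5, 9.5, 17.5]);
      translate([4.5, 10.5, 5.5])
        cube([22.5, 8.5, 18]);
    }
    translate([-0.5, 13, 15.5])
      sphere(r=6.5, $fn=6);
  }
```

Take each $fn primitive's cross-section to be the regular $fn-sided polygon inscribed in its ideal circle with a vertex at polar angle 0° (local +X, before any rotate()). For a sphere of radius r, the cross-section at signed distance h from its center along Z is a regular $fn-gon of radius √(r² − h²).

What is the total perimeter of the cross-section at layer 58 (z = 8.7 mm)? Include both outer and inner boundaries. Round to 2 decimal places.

At z = 8.7 mm: the 25.5×9.5 cube contributes its full rectangle (perimeter 70.00 mm); the cube at (4.5, 10.5) is present — its section is the full 22.5×8.5 rectangle (perimeter 62.00 mm); Taking the union: the 2 present regions are separate (no shared area or edge), so areas and boundary lengths simply add and each stays a separate island — boundary = 132.00 mm; the sphere at (-0.5, 13) is not intersected at this z (|z−center|=6.800 > r=6.5); Merging all regions: only that combined region is present, so the union is just that shape — boundary = 132.00 mm; (rotated 25° about Z; rotation is an isometry so areas/perimeters/island counts are preserved). Overall, the cross-section has 2 separate islands. Total boundary length (outer) = 132.00 mm.

132.00 mm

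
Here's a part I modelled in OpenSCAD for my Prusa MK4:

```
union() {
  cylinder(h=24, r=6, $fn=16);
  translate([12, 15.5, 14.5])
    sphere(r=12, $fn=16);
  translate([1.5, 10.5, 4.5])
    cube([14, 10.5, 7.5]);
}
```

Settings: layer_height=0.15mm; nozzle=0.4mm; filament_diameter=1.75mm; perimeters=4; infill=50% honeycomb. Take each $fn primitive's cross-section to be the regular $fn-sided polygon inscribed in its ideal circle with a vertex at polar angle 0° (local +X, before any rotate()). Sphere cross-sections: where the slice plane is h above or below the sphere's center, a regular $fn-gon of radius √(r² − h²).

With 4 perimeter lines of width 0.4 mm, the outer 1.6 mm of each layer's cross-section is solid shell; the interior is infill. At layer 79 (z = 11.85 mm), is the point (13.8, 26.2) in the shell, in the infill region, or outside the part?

shell

At z = 11.85 mm: the r=6 cylinder gives a regular 16-gon of circumradius 6 (constant along its height); the sphere at (12, 15.5): section is a regular 16-gon, circumradius = √(r²−h²) = √(12²−2.65²) = 11.704; the cube at (1.5, 10.5) is present — its section is the full 14×10.5 rectangle; Merging all regions: the regions partially overlap (shared area 146.90 mm²), so overlapping operands fuse into one piece — 2 connected regions. Overall, the cross-section has 2 separate islands. The nearest boundary edge runs (12.00, 27.20)→(16.48, 26.31); distance from the point to it = 0.63 mm. (Shell/infill is judged within the island containing the point — the largest one.) The point is inside the cross-section, 0.63 mm from the nearest boundary — within the 1.6 mm shell band (4 × 0.4).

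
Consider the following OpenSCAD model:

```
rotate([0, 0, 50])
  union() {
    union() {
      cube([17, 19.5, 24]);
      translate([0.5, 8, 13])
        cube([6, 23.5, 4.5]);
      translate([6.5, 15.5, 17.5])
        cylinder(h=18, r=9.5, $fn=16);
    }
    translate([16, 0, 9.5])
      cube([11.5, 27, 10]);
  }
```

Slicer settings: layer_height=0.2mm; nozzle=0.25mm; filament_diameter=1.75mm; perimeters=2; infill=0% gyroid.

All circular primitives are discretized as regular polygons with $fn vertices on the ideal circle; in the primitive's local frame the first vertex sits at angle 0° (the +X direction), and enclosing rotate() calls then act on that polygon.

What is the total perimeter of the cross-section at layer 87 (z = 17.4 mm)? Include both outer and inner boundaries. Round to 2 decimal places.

At z = 17.4 mm: the 17×19.5 cube contributes its full rectangle (perimeter 73.00 mm); the cube at (0.5, 8) (footprint 6×23.5) is included at this height (perimeter 59.00 mm); the cylinder at (6.5, 15.5) does not reach this height (z outside [17.5, 35.5]); Merging all regions: the regions partially overlap (shared area 69.00 mm²), so the edge portions inside another operand are dropped and the merged outline is re-measured after clipping — boundary = 97.00 mm; the cube at (16, 0) (footprint 11.5×27) is included at this height (perimeter 77.00 mm); Merging all regions: the regions partially overlap (shared area 19.50 mm²), so the edge portions inside another operand are dropped and the merged outline is re-measured after clipping — boundary = 133.00 mm; (rotated 50° about Z; rotation is an isometry so areas/perimeters/island counts are preserved). Overall, the cross-section is a single solid region. Total boundary length (outer) = 133.00 mm.

133.00 mm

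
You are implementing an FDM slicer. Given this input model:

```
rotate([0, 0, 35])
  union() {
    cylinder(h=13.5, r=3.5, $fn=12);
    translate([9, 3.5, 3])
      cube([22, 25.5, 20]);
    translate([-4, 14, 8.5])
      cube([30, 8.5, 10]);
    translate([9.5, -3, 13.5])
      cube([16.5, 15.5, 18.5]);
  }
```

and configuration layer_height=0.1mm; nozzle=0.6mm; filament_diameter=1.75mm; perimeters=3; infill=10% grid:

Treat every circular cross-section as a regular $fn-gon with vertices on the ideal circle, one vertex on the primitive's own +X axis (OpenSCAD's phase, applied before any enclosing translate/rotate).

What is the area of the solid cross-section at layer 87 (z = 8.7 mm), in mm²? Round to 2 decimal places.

708.25 mm²

At z = 8.7 mm: the cylinder: section is a regular 12-gon, circumradius r=3.5 (area = (12/2)·3.500²·sin(360°/12) = 36.75 mm²); the cube at (9, 3.5) (footprint 22×25.5) is included at this height (area 561.00 mm²); the cube at (-4, 14) is present — its section is the full 30×8.5 rectangle (area 255.00 mm²); the cube at (9.5, -3) is absent (z outside [13.5, 32]); Taking the union: the regions partially overlap — summed areas 852.75 mm² minus the doubly-counted overlap 144.50 mm² gives 708.25 mm² — area = 708.25 mm²; (rotated 35° about Z; rotation is an isometry so areas/perimeters/island counts are preserved). Overall, the cross-section has 2 separate islands. Net area = 708.25 mm².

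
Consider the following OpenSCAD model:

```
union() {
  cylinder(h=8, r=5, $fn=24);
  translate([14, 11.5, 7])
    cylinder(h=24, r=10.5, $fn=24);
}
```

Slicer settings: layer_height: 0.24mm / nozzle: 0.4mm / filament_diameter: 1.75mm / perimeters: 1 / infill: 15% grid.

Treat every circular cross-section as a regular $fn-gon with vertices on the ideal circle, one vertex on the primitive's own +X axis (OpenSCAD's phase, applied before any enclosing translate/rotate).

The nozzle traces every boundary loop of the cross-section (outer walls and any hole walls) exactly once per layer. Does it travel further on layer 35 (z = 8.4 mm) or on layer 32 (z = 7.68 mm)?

layer 32 (z = 7.68 mm)

Layer 35 (z = 8.4): the cylinder is not intersected at this z (z outside [0, 8]); the r=10.5 cylinder at (14, 11.5) gives a regular 24-gon of circumradius 10.5 (constant along its height) (perimeter = 2·24·10.500·sin(180°/24) = 65.79 mm); Taking the union: only the r=10.5 cylinder at (14, 11.5) is present, so the union is just that shape — boundary = 65.79 mm. So its perimeter = 65.79 mm. Layer 32 (z = 7.68): the cylinder: section is a regular 24-gon, circumradius r=5 (perimeter = 2·24·5.000·sin(180°/24) = 31.33 mm); the r=10.5 cylinder at (14, 11.5) contributes a regular 24-gon of circumradius 10.5 (perimeter = 2·24·10.500·sin(180°/24) = 65.79 mm); Combining (union): the 2 present regions are separate (no shared area or edge), so areas and boundary lengths simply add and each stays a separate island — boundary = 97.11 mm. So its perimeter = 97.11 mm. Layer 32 is larger (97.11 vs 65.79 mm).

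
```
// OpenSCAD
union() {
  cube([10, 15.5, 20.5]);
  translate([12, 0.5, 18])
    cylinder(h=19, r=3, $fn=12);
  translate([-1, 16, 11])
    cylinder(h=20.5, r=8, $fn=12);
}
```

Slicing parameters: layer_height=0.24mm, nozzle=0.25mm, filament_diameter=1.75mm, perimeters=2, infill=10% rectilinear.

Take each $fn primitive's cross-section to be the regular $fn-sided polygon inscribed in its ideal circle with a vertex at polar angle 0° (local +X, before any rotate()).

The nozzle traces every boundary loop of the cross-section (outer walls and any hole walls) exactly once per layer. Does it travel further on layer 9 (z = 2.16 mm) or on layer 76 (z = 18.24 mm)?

Layer 9 (z = 2.16): the cube (footprint 10×15.5) is included at this height (perimeter 51.00 mm); the cylinder at (12, 0.5) is absent (z outside [18, 37]); the cylinder at (-1, 16) does not reach this height (z outside [11, 31.5]); Taking the union: only the 10×15.5 cube is present, so the union is just that shape — boundary = 51.00 mm. So its perimeter = 51.00 mm. Layer 76 (z = 18.24): the 10×15.5 cube contributes its full rectangle (perimeter 51.00 mm); the r=3 cylinder at (12, 0.5) contributes a regular 12-gon of circumradius 3 (perimeter = 2·12·3.000·sin(180°/12) = 18.63 mm); the cylinder at (-1, 16): section is a regular 12-gon, circumradius r=8 (perimeter = 2·12·8.000·sin(180°/12) = 49.69 mm); Merging all regions: the regions partially overlap (shared area 38.51 mm²), so the edge portions inside another operand are dropped and the merged outline is re-measured after clipping — boundary = 87.98 mm. So its perimeter = 87.98 mm. Layer 76 is larger (87.98 vs 51.00 mm).

layer 76 (z = 18.24 mm)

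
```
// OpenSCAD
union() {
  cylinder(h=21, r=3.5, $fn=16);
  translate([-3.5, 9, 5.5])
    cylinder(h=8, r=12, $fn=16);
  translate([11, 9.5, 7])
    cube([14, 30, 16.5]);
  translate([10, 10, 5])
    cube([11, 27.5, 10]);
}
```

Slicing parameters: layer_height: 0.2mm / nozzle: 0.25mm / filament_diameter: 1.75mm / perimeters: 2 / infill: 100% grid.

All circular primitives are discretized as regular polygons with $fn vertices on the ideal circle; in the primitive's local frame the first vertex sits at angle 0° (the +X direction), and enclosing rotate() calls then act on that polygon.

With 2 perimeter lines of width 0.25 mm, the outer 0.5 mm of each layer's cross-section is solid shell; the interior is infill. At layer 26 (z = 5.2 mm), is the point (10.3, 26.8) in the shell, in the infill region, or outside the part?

shell

At z = 5.2 mm: the r=3.5 cylinder contributes a regular 16-gon of circumradius 3.5; the cylinder at (-3.5, 9) is absent (z outside [5.5, 13.5]); the cube at (11, 9.5) does not reach this height (z outside [7, 23.5]); the cube at (10, 10) is present — its section is the full 11×27.5 rectangle; Combining (union): the 2 present regions are separate (no shared area or edge), so areas and boundary lengths simply add and each stays a separate island — 2 connected regions. Overall, the cross-section has 2 separate islands. The nearest boundary edge runs (10.00, 10.00)→(10.00, 37.50); distance from the point to it = 0.30 mm. (Shell/infill is judged within the island containing the point — the largest one.) The point is inside the cross-section, 0.30 mm from the nearest boundary — within the 0.5 mm shell band (2 × 0.25).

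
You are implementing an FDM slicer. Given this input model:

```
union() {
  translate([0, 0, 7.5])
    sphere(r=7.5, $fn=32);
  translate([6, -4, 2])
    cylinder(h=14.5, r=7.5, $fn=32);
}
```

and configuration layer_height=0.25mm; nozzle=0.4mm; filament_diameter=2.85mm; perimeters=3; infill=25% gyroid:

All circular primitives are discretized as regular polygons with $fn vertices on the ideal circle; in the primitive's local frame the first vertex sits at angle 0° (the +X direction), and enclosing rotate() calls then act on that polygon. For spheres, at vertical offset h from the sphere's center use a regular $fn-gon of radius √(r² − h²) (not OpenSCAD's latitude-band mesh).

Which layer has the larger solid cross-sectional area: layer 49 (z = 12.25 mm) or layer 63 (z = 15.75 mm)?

Layer 49 (z = 12.25): the sphere: section is a regular 32-gon, circumradius = √(r²−h²) = √(7.5²−4.75²) = 5.804 (area = (32/2)·5.804²·sin(360°/32) = 105.15 mm²); the cylinder at (6, -4): section is a regular 32-gon, circumradius r=7.5 (area = (32/2)·7.500²·sin(360°/32) = 175.58 mm²); Taking the union: the regions partially overlap — summed areas 280.73 mm² minus the doubly-counted overlap 46.66 mm² gives 234.07 mm² — area = 234.07 mm². So its area = 234.07 mm². Layer 63 (z = 15.75): the sphere is absent (|z−center|=8.250 > r=7.5); the r=7.5 cylinder at (6, -4) gives a regular 32-gon of circumradius 7.5 (constant along its height) (area = (32/2)·7.500²·sin(360°/32) = 175.58 mm²); Merging all regions: only the r=7.5 cylinder at (6, -4) is present, so the union is just that shape — area = 175.58 mm². So its area = 175.58 mm². Layer 49 is larger (234.07 vs 175.58 mm²).

layer 49 (z = 12.25 mm)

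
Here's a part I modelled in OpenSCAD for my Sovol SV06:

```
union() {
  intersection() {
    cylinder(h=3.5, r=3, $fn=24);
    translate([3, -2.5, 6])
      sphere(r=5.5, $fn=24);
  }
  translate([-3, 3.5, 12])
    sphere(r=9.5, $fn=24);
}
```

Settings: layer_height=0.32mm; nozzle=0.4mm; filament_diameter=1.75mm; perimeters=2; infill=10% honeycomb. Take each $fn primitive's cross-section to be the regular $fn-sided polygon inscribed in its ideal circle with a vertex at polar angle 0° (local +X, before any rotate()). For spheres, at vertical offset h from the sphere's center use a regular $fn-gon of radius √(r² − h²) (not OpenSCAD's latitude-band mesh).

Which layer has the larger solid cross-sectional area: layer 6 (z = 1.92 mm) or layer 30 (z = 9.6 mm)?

layer 30 (z = 9.6 mm)

Layer 6 (z = 1.92): the r=3 cylinder contributes a regular 24-gon of circumradius 3 (area = (24/2)·3.000²·sin(360°/24) = 27.95 mm²); the r=5.5 sphere at (3, -2.5) contributes a regular 24-gon of circumradius √(5.5²−4.08²) = 3.688 (area = (24/2)·3.688²·sin(360°/24) = 42.25 mm²); Keeping only the common overlap: the r=5.5 sphere at (3, -2.5) partially overlaps the r=3 cylinder; clipping to the common part keeps 10.24 mm² — area = 10.24 mm²; the sphere at (-3, 3.5) is not intersected at this z (|z−center|=10.080 > r=9.5); Taking the union: only the result so far is present, so the union is just that shape — area = 10.24 mm². So its area = 10.24 mm². Layer 30 (z = 9.6): the cylinder is absent (z outside [0, 3.5]); the r=5.5 sphere at (3, -2.5) contributes a regular 24-gon of circumradius √(5.5²−3.6²) = 4.158 (area = (24/2)·4.158²·sin(360°/24) = 53.70 mm²); After intersecting: at least one operand is absent at this height, so nothing remains; the r=9.5 sphere at (-3, 3.5) contributes a regular 24-gon of circumradius √(9.5²−2.4²) = 9.192 (area = (24/2)·9.192²·sin(360°/24) = 262.41 mm²); Combining (union): only the r=9.5 sphere at (-3, 3.5) is present, so the union is just that shape — area = 262.41 mm². So its area = 262.41 mm². Layer 30 is larger (262.41 vs 10.24 mm²).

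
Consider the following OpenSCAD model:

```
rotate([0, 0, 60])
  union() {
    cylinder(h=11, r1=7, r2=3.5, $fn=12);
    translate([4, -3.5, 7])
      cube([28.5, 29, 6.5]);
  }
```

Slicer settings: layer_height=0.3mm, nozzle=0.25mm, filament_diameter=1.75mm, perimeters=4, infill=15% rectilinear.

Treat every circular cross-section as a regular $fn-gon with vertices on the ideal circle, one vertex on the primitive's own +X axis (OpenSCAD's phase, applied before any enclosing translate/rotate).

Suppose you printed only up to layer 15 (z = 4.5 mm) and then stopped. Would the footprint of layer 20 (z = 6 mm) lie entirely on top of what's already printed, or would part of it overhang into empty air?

entirely on top

Compare the two slices. At z = 4.5: the cone: at t=0.409 of its height the radius interpolates to r₁+(r₂−r₁)t = 5.568, giving a regular 12-gon of that circumradius (area = (12/2)·5.568²·sin(360°/12) = 93.01 mm²); the cube at (4, -3.5) is not intersected at this z (z outside [7, 13.5]); Taking the union: only the cone is present, so the union is just that shape — area = 93.01 mm²; (whole slice rotated 60° about Z — lengths, areas and connectivity unchanged). At z = 6: the cone (r1=7→r2=3.5) has section circumradius 5.091 here — a regular 12-gon (area = (12/2)·5.091²·sin(360°/12) = 77.75 mm²); the cube at (4, -3.5) does not reach this height (z outside [7, 13.5]); Merging all regions: only the cone is present, so the union is just that shape — area = 77.75 mm²; (whole slice rotated 60° about Z — lengths, areas and connectivity unchanged). Checking containment: the cross-section at z = 6 is a subset of the cross-section at z = 4.5.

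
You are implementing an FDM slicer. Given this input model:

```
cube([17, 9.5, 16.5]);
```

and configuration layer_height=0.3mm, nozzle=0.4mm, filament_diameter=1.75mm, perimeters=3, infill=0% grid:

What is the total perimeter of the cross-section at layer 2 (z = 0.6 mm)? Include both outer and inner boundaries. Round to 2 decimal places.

At z = 0.6 mm: the cube is present — its section is the full 17×9.5 rectangle (perimeter 53.00 mm). Overall, the cross-section is a single solid region. Total boundary length (outer) = 53.00 mm.

53.00 mm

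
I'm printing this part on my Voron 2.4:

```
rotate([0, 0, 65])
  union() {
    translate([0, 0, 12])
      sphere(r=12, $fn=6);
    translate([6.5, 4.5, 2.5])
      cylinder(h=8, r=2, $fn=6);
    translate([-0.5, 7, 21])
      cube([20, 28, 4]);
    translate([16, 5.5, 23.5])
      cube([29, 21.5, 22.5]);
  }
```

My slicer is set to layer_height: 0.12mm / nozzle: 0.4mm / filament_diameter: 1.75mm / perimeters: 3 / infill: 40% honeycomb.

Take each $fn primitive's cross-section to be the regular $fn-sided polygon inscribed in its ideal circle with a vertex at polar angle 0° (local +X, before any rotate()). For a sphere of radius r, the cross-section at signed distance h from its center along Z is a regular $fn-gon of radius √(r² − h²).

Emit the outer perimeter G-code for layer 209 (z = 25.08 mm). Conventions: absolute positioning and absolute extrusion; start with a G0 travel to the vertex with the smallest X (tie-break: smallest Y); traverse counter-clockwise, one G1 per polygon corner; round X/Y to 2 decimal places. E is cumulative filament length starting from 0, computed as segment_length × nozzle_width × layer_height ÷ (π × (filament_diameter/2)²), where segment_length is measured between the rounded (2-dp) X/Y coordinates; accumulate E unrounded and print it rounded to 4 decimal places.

G0 X-17.71 Y25.91 Z25.08
G1 X1.78 Y16.83 E0.4291
G1 X14.03 Y43.11 E1.0077
G1 X-5.45 Y52.19 E1.4366
G1 X-17.71 Y25.91 E2.0153

At z = 25.08 mm: the sphere is not intersected at this z (|z−center|=13.080 > r=12); the cylinder at (6.5, 4.5) does not reach this height (z outside [2.5, 10.5]); the cube at (-0.5, 7) is absent (z outside [21, 25]); the cube at (16, 5.5) is present — its section is the full 29×21.5 rectangle; Taking the union: only the 29×21.5 cube at (16, 5.5) is present, so the union is just that shape — 1 connected region; (rotated 65° about Z; rotation is an isometry so areas/perimeters/island counts are preserved). The outline is a single polygon with 4 vertices. Extrusion per mm of travel: 0.4 × 0.12 / (π × 0.875²) = 0.019956. Accumulating E over each segment gives final E = 2.0153.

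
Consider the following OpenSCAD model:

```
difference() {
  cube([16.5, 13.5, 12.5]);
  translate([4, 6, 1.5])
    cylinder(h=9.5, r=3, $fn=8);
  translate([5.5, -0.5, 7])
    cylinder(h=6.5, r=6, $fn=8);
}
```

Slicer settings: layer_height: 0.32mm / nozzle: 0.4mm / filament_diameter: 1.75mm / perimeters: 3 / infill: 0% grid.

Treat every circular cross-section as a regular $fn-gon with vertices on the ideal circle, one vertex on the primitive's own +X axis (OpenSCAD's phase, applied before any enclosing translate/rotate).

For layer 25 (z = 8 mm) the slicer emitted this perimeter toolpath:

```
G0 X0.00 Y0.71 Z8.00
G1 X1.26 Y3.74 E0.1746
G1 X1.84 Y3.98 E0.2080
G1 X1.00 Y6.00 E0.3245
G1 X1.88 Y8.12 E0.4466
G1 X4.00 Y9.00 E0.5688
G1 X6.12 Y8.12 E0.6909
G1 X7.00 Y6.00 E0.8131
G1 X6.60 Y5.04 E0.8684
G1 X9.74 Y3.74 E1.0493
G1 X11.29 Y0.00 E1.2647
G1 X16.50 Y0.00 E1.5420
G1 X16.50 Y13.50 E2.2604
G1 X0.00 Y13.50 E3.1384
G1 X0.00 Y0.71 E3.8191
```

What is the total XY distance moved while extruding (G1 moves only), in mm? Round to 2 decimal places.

Sum the Euclidean lengths of each G1 segment: total = 71.77 mm.

71.77 mm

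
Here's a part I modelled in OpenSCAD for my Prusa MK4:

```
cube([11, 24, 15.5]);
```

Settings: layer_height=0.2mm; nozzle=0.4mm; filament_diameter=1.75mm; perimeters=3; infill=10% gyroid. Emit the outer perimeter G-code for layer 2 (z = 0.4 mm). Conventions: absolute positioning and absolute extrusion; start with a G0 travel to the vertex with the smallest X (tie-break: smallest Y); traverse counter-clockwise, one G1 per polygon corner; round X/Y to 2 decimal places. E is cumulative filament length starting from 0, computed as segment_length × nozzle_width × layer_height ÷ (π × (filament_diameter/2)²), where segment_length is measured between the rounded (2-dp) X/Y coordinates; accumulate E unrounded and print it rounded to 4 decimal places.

At z = 0.4 mm: the cube (footprint 11×24) is included at this height. The outline is a single polygon with 4 vertices. Extrusion per mm of travel: 0.4 × 0.2 / (π × 0.875²) = 0.033260. Accumulating E over each segment gives final E = 2.3282.

G0 X0.00 Y0.00 Z0.40
G1 X11.00 Y0.00 E0.3659
G1 X11.00 Y24.00 E1.1641
G1 X0.00 Y24.00 E1.5300
G1 X0.00 Y0.00 E2.3282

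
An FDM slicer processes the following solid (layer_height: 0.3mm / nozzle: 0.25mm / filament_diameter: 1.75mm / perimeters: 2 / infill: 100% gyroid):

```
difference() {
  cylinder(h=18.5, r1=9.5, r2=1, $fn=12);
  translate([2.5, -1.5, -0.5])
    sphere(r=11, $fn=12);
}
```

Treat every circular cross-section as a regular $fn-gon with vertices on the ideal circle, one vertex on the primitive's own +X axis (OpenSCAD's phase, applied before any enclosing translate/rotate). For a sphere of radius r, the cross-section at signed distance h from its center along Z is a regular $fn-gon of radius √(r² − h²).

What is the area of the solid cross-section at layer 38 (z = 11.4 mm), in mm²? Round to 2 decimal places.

At z = 11.4 mm: the cone: at t=0.616 of its height the radius interpolates to r₁+(r₂−r₁)t = 4.262, giving a regular 12-gon of that circumradius (area = (12/2)·4.262²·sin(360°/12) = 54.50 mm²); the sphere at (2.5, -1.5) does not reach this height (|z−center|=11.900 > r=11); After the difference (first − rest): none of the subtracted shapes is present at this height, so the cone is unchanged — area = 54.50 mm². Overall, the cross-section is a single solid region. Net area = 54.50 mm².

54.50 mm²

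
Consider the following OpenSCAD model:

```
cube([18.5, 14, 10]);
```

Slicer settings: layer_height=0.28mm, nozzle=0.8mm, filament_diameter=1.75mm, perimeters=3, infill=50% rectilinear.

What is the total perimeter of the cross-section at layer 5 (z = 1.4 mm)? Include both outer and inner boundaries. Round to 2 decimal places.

65.00 mm

At z = 1.4 mm: the cube is present — its section is the full 18.5×14 rectangle (perimeter 65.00 mm). Overall, the cross-section is a single solid region. Total boundary length (outer) = 65.00 mm.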